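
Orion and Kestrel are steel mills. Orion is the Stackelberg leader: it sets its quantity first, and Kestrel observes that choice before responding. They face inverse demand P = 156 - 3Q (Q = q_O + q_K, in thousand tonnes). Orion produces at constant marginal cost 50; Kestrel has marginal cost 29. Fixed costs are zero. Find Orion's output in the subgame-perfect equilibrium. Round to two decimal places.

14.17

The follower Kestrel best-responds to any q_O: π_K = (156 - 3Q)q_K - 29q_K.
Follower FOC: 127 - 3q_O - 6q_K = 0, so q_K(q_O) = (127 - 3q_O)/6.
The leader anticipates this reaction. Substituting into P = 156 - 3Q gives P = 185/2 - (3/2)q_O, so π_O = (185/2 - (3/2)q_O)q_O - 50q_O.
The leader's first-order condition 85/2 - 3q_O = 0 yields q_O = 85/6.
Then q_K = (127 - 3·(85/6))/6 = 169/12.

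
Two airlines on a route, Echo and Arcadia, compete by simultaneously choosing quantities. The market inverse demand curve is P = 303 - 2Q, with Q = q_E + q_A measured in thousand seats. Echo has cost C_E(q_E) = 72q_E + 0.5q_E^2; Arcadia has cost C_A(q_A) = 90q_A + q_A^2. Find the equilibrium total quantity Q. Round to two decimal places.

Echo's profit: π_E = (303 - 2Q)q_E - (72q_E + (1/2)q_E²). Setting ∂π_E/∂q_E = 0: 231 - 5q_E - 2(q_A) = 0.
Arcadia's profit: π_A = (303 - 2Q)q_A - (90q_A + q_A²). Setting ∂π_A/∂q_A = 0: 213 - 6q_A - 2(q_E) = 0.
Best responses: q_E = (231 - 2q_A)/5, q_A = (213 - 2q_E)/6.
Solving the pair: q_E = 480/13, q_A = 603/26.
Total output Q = 480/13 + 603/26 = 1563/26.

60.12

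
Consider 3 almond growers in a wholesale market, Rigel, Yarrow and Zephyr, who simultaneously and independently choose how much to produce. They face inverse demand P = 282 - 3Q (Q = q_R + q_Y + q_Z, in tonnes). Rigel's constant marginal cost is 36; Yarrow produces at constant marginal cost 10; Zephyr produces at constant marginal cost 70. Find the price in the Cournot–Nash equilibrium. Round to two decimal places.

Rigel's profit: π_R = (282 - 3Q)q_R - (36q_R). Setting ∂π_R/∂q_R = 0: 246 - 6q_R - 3(q_Y + q_Z) = 0.
Yarrow's first-order condition: 272 - 6q_Y - 3(q_R + q_Z) = 0.
Zephyr's first-order condition: 212 - 6q_Z - 3(q_R + q_Y) = 0.
Adding the 3 first-order conditions: 730 − 12Q = 0, so Q = 365/6.
Back-substituting: q_R = (246 − 365/2)/3 = 127/6, q_Y = (272 − 365/2)/3 = 179/6, q_Z = (212 − 365/2)/3 = 59/6.
Total output Q = 365/6, so price P = 282 - 3·(365/6) = 199/2.

99.50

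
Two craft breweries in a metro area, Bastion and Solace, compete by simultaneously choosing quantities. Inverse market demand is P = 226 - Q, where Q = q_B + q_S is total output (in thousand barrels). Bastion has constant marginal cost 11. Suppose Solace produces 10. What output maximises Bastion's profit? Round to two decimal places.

With the rival's output fixed at 10, Bastion's profit is π_B = (226 - 10 - q_B)q_B - (11q_B) = (216 - q_B)q_B - (11q_B).
∂π_B/∂q_B = 205 - 2q_B = 0, so q_B = 205/2.

102.50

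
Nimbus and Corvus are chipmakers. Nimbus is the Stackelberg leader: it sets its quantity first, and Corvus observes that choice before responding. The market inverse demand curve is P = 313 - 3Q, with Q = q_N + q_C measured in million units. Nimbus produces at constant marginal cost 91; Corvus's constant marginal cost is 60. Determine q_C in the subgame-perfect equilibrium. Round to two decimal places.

26.25

The follower Corvus best-responds to any q_N: π_C = (313 - 3Q)q_C - 60q_C.
∂π_C/∂q_C = 253 - 3q_N - 6q_C = 0 gives the reaction function q_C = (253 - 3q_N)/6.
The leader anticipates this reaction. Substituting into P = 313 - 3Q gives P = 373/2 - (3/2)q_N, so π_N = (373/2 - (3/2)q_N)q_N - 91q_N.
Maximising: ∂π_N/∂q_N = 191/2 - 3q_N = 0, giving q_N = 191/6.
Then q_C = (253 - 3·(191/6))/6 = 105/4.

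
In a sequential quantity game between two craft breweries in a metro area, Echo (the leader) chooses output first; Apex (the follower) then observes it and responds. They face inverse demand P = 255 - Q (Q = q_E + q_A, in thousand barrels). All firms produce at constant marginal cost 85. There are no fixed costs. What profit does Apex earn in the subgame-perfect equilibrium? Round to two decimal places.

1806.25

Solve by backward induction. Given q_E, the follower Apex maximises π_A = (255 - q_E - q_A)q_A - 85q_A.
Setting the follower's marginal profit to zero, 170 - q_E - 2q_A = 0, i.e. q_A = (170 - q_E)/2.
The leader anticipates this reaction. Substituting into P = 255 - Q gives P = 170 - (1/2)q_E, so π_E = (170 - (1/2)q_E)q_E - 85q_E.
Leader FOC: 85 - q_E = 0, so q_E = 85.
Then q_A = (170 - 85)/2 = 85/2.
Price P = 255 - 255/2 = 255/2.
Apex's profit: (255/2 - 85)·(85/2) = 1806.2500.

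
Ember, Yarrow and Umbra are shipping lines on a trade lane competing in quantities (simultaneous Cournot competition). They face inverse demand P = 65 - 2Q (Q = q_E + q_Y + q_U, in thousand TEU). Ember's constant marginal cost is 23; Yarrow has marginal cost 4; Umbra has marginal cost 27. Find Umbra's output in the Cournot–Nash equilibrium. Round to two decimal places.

Ember's profit: π_E = (65 - 2Q)q_E - (23q_E). Setting ∂π_E/∂q_E = 0: 42 - 4q_E - 2(q_Y + q_U) = 0.
Yarrow's first-order condition: 61 - 4q_Y - 2(q_E + q_U) = 0.
Umbra's profit: π_U = (65 - 2Q)q_U - (27q_U). Setting ∂π_U/∂q_U = 0: 38 - 4q_U - 2(q_E + q_Y) = 0.
Summing all 3 equations gives 141 − 8Q = 0, hence Q = 141/8.
Back-substituting: q_E = (42 − 141/4)/2 = 27/8, q_Y = (61 − 141/4)/2 = 103/8, q_U = (38 − 141/4)/2 = 11/8.

1.38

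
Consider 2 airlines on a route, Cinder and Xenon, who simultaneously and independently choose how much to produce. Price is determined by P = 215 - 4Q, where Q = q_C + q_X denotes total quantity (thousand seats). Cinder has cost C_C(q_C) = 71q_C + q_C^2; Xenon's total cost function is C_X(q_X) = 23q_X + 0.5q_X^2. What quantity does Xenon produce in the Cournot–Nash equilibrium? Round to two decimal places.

18.16

Cinder's profit: π_C = (215 - 4Q)q_C - (71q_C + q_C²). Setting ∂π_C/∂q_C = 0: 144 - 10q_C - 4(q_X) = 0.
Xenon's first-order condition: 192 - 9q_X - 4(q_C) = 0.
Best responses: q_C = (144 - 4q_X)/10, q_X = (192 - 4q_C)/9.
Solving the pair: q_C = 264/37, q_X = 672/37.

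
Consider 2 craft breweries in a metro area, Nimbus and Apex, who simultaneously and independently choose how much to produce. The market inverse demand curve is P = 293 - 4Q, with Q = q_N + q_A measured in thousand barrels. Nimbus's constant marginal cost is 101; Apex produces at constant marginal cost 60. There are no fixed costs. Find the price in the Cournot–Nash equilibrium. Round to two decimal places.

151.33

Nimbus's profit: π_N = (293 - 4Q)q_N - (101q_N). Setting ∂π_N/∂q_N = 0: 192 - 8q_N - 4(q_A) = 0.
Apex's first-order condition: 233 - 8q_A - 4(q_N) = 0.
So q_N = (192 - 4q_A)/8 and q_A = (233 - 4q_N)/8.
Solving the pair: q_N = 151/12, q_A = 137/6.
Total output Q = 425/12, so price P = 293 - 4·(425/12) = 454/3.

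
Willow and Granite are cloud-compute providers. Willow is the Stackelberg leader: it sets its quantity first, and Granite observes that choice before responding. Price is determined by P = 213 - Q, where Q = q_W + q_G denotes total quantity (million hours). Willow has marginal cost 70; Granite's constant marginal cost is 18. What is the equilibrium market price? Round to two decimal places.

92.75

The follower Granite best-responds to any q_W: π_G = (213 - Q)q_G - 18q_G.
Follower FOC: 195 - q_W - 2q_G = 0, so q_G(q_W) = (195 - q_W)/2.
Willow substitutes q_G(q_W) into its own profit: π_W = q_W(213 - q_W - (195 - q_W)/2) - 70q_W = (231/2 - (1/2)q_W)q_W - 70q_W.
Maximising: ∂π_W/∂q_W = 91/2 - q_W = 0, giving q_W = 91/2.
Then q_G = (195 - 91/2)/2 = 299/4.
Total output Q = 481/4, so price P = 213 - 481/4 = 371/4.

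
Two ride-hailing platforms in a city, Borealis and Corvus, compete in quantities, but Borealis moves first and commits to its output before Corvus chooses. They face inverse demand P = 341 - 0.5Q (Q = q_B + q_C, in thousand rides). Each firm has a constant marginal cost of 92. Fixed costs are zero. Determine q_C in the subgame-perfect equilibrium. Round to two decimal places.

124.50

Solve by backward induction. Given q_B, the follower Corvus maximises π_C = (341 - (1/2)q_B - (1/2)q_C)q_C - 92q_C.
Follower FOC: 249 - (1/2)q_B - q_C = 0, so q_C(q_B) = (249 - (1/2)q_B).
Borealis substitutes q_C(q_B) into its own profit: π_B = q_B(341 - (1/2)q_B - (249 - (1/2)q_B)/2) - 92q_B = (433/2 - (1/4)q_B)q_B - 92q_B.
Leader FOC: 249/2 - (1/2)q_B = 0, so q_B = 249.
Then q_C = (249 - (1/2)·249) = 249/2.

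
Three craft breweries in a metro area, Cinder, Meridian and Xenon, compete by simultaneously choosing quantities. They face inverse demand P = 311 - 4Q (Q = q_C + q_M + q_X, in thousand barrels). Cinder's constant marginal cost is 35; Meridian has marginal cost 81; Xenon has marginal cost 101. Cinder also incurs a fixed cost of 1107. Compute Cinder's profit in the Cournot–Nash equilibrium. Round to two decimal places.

1245.25

Cinder's profit: π_C = (311 - 4Q)q_C - (35q_C). Setting ∂π_C/∂q_C = 0: 276 - 8q_C - 4(q_M + q_X) = 0.
Meridian's profit: π_M = (311 - 4Q)q_M - (81q_M). Setting ∂π_M/∂q_M = 0: 230 - 8q_M - 4(q_C + q_X) = 0.
Xenon's first-order condition: 210 - 8q_X - 4(q_C + q_M) = 0.
Summing all 3 equations gives 716 − 16Q = 0, hence Q = 179/4.
Back-substituting: q_C = (276 − 179)/4 = 97/4, q_M = (230 − 179)/4 = 51/4, q_X = (210 − 179)/4 = 31/4.
Price P = 311 - 4·(179/4) = 132.
Cinder's profit: (132 - 35)·(97/4) - 1107 = 1245.2500.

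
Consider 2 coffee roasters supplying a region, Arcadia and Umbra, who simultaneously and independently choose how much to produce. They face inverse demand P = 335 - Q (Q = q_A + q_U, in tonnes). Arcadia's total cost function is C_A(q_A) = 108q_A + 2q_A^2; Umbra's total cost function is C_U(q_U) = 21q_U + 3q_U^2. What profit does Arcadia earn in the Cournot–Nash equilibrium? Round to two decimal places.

3063.84

Arcadia's profit: π_A = (335 - Q)q_A - (108q_A + 2q_A²). Setting ∂π_A/∂q_A = 0: 227 - 6q_A - (q_U) = 0.
Umbra's profit: π_U = (335 - Q)q_U - (21q_U + 3q_U²). Setting ∂π_U/∂q_U = 0: 314 - 8q_U - (q_A) = 0.
Best responses: q_A = (227 - q_U)/6, q_U = (314 - q_A)/8.
Solving the pair: q_A = 1502/47, q_U = 1657/47.
Price P = 335 - 67.2128 = 267.7872.
Arcadia's profit: 267.7872·(1502/47) - 108·(1502/47) - 2(1502/47)² = 3063.8352.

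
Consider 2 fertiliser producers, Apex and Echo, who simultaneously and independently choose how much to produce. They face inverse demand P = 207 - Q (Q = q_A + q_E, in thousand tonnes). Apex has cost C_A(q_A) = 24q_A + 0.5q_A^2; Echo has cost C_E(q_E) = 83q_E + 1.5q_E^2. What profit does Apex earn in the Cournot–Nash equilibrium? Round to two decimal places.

4788.38

Apex's profit: π_A = (207 - Q)q_A - (24q_A + (1/2)q_A²). Setting ∂π_A/∂q_A = 0: 183 - 3q_A - (q_E) = 0.
Echo's first-order condition: 124 - 5q_E - (q_A) = 0.
Rearranging gives the reaction functions q_A = (183 - q_E)/3 and q_E = (124 - q_A)/5.
Solving the pair: q_A = 113/2, q_E = 27/2.
Price P = 207 - 70 = 137.
Apex's profit: 137·(113/2) - 24·(113/2) - (1/2)(113/2)² = 4788.3750.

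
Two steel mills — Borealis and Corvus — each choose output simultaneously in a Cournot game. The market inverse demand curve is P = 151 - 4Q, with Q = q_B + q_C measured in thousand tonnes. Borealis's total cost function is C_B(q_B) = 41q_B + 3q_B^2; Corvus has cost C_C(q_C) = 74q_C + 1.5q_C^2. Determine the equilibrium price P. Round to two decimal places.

106.36

Borealis's profit: π_B = (151 - 4Q)q_B - (41q_B + 3q_B²). Setting ∂π_B/∂q_B = 0: 110 - 14q_B - 4(q_C) = 0.
Corvus's first-order condition: 77 - 11q_C - 4(q_B) = 0.
Best responses: q_B = (110 - 4q_C)/14, q_C = (77 - 4q_B)/11.
Substituting one into the other gives q_B = 451/69 and q_C = 319/69.
Total output Q = 770/69, so price P = 151 - 4·(770/69) = 106.3623.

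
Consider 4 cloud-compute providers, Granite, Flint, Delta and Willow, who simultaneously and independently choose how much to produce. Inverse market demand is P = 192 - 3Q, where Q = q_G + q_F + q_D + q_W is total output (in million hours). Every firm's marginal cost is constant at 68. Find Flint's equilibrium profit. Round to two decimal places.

A representative firm's profit is π_i = q_i(192 - 3Q) - 68q_i.
Setting ∂π_i/∂q_i = 0 with rivals' quantities fixed: 124 - 6q_i - 3·Σ_{j≠i} q_j = 0.
By symmetry each firm produces the same amount; substituting Σ_{j≠i} q_j = 3q_i yields q_i = 124/15.
Price P = 192 - 3·(496/15) = 464/5.
Flint's profit: (464/5 - 68)·(124/15) = 205.0133.

205.01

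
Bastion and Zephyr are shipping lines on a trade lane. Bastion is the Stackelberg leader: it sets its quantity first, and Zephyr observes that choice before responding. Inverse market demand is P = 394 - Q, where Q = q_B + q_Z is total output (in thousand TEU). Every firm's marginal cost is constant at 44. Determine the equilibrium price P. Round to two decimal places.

Solve by backward induction. Given q_B, the follower Zephyr maximises π_Z = (394 - q_B - q_Z)q_Z - 44q_Z.
Follower FOC: 350 - q_B - 2q_Z = 0, so q_Z(q_B) = (350 - q_B)/2.
Bastion substitutes q_Z(q_B) into its own profit: π_B = q_B(394 - q_B - (350 - q_B)/2) - 44q_B = (219 - (1/2)q_B)q_B - 44q_B.
Leader FOC: 175 - q_B = 0, so q_B = 175.
Then q_Z = (350 - 175)/2 = 175/2.
Total output Q = 525/2, so price P = 394 - 525/2 = 263/2.

131.50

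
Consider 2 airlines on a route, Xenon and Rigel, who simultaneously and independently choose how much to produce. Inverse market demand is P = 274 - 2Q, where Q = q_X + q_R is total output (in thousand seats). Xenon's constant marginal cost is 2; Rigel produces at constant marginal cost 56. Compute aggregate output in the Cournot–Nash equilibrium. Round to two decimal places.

Xenon's profit: π_X = (274 - 2Q)q_X - (2q_X). Setting ∂π_X/∂q_X = 0: 272 - 4q_X - 2(q_R) = 0.
Rigel's profit: π_R = (274 - 2Q)q_R - (56q_R). Setting ∂π_R/∂q_R = 0: 218 - 4q_R - 2(q_X) = 0.
So q_X = (272 - 2q_R)/4 and q_R = (218 - 2q_X)/4.
Substituting one into the other gives q_X = 163/3 and q_R = 82/3.
Total output Q = 163/3 + 82/3 = 245/3.

81.67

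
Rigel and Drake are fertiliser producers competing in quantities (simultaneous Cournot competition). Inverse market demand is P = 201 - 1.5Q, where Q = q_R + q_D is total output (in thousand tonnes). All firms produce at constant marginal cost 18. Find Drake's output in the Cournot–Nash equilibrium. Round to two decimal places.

A representative firm's profit is π_i = q_i(201 - 1.5Q) - 18q_i.
First-order condition (treating rivals' output as given): 183 - 3q_i - (3/2)q_j = 0.
With identical firms every q_j equals q_i, so q_j = q_i and 183 = (9/2)q_i, giving q_i = 122/3.

40.67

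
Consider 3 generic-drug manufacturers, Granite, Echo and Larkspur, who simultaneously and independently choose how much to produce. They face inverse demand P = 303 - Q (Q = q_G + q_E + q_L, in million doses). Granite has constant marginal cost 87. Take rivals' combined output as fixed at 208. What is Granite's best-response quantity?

4

With rivals' combined output fixed at 208, Granite's profit is π_G = (303 - 208 - q_G)q_G - (87q_G) = (95 - q_G)q_G - (87q_G).
∂π_G/∂q_G = 8 - 2q_G = 0, so q_G = 4.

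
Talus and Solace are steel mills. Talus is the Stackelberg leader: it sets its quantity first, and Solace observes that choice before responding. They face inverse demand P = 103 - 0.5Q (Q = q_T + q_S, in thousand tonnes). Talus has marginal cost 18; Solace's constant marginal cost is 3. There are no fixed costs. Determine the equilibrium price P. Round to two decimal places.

35.50

The follower Solace best-responds to any q_T: π_S = (103 - 0.5Q)q_S - 3q_S.
Follower FOC: 100 - (1/2)q_T - q_S = 0, so q_S(q_T) = (100 - (1/2)q_T).
The leader anticipates this reaction. Substituting into P = 103 - 0.5Q gives P = 53 - (1/4)q_T, so π_T = (53 - (1/4)q_T)q_T - 18q_T.
Leader FOC: 35 - (1/2)q_T = 0, so q_T = 70.
Then q_S = (100 - (1/2)·70) = 65.
Total output Q = 135, so price P = 103 - (1/2)·135 = 71/2.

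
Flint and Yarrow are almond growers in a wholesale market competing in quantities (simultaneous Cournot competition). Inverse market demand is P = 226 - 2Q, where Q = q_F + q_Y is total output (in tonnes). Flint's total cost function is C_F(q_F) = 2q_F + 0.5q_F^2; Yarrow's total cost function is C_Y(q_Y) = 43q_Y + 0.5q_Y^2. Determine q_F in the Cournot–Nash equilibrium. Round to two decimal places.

Flint's profit: π_F = (226 - 2Q)q_F - (2q_F + (1/2)q_F²). Setting ∂π_F/∂q_F = 0: 224 - 5q_F - 2(q_Y) = 0.
Yarrow's profit: π_Y = (226 - 2Q)q_Y - (43q_Y + (1/2)q_Y²). Setting ∂π_Y/∂q_Y = 0: 183 - 5q_Y - 2(q_F) = 0.
Best responses: q_F = (224 - 2q_Y)/5, q_Y = (183 - 2q_F)/5.
Substituting one into the other gives q_F = 754/21 and q_Y = 467/21.

35.90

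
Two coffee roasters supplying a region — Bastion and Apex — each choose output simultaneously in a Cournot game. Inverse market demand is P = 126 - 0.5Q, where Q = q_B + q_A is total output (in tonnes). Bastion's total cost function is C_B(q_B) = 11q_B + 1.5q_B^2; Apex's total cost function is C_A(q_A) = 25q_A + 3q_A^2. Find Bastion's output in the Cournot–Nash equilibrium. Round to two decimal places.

27.19

Bastion's profit: π_B = (126 - 0.5Q)q_B - (11q_B + (3/2)q_B²). Setting ∂π_B/∂q_B = 0: 115 - 4q_B - (1/2)(q_A) = 0.
Apex's profit: π_A = (126 - 0.5Q)q_A - (25q_A + 3q_A²). Setting ∂π_A/∂q_A = 0: 101 - 7q_A - (1/2)(q_B) = 0.
Best responses: q_B = (115 - (1/2)q_A)/4, q_A = (101 - (1/2)q_B)/7.
Solving the pair: q_B = 1006/37, q_A = 462/37.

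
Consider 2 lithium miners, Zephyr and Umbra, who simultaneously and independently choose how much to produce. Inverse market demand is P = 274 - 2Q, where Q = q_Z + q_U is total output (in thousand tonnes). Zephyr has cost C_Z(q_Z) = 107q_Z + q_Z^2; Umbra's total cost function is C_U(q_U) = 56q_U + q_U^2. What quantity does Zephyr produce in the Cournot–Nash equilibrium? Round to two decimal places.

Zephyr's profit: π_Z = (274 - 2Q)q_Z - (107q_Z + q_Z²). Setting ∂π_Z/∂q_Z = 0: 167 - 6q_Z - 2(q_U) = 0.
Umbra's profit: π_U = (274 - 2Q)q_U - (56q_U + q_U²). Setting ∂π_U/∂q_U = 0: 218 - 6q_U - 2(q_Z) = 0.
Rearranging gives the reaction functions q_Z = (167 - 2q_U)/6 and q_U = (218 - 2q_Z)/6.
Solving the pair: q_Z = 283/16, q_U = 487/16.

17.69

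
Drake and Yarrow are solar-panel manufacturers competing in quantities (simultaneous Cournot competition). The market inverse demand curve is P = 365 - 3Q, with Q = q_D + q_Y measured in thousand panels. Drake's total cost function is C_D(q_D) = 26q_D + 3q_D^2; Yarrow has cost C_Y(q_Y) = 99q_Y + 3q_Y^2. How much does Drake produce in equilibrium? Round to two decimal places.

Drake's profit: π_D = (365 - 3Q)q_D - (26q_D + 3q_D²). Setting ∂π_D/∂q_D = 0: 339 - 12q_D - 3(q_Y) = 0.
Yarrow's first-order condition: 266 - 12q_Y - 3(q_D) = 0.
Rearranging gives the reaction functions q_D = (339 - 3q_Y)/12 and q_Y = (266 - 3q_D)/12.
Substituting one into the other gives q_D = 218/9 and q_Y = 145/9.

24.22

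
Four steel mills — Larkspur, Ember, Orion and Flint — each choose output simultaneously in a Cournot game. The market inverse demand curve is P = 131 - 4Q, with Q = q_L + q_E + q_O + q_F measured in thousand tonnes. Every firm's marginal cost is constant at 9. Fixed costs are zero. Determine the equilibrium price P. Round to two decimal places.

Each firm earns π_i = (131 - 4Q)q_i - 9q_i.
Setting ∂π_i/∂q_i = 0 with rivals' quantities fixed: 122 - 8q_i - 4·Σ_{j≠i} q_j = 0.
With identical firms every q_j equals q_i, so Σ_{j≠i} q_j = 3q_i and 122 = 20q_i, giving q_i = 61/10.
Total output Q = 122/5, so price P = 131 - 4·(122/5) = 167/5.

33.40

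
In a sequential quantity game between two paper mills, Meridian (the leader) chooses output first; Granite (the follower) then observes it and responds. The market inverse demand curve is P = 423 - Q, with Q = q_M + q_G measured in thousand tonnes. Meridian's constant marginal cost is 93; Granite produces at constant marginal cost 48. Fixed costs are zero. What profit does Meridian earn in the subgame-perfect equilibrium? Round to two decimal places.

10153.13

The follower Granite best-responds to any q_M: π_G = (423 - Q)q_G - 48q_G.
Follower FOC: 375 - q_M - 2q_G = 0, so q_G(q_M) = (375 - q_M)/2.
The leader anticipates this reaction. Substituting into P = 423 - Q gives P = 471/2 - (1/2)q_M, so π_M = (471/2 - (1/2)q_M)q_M - 93q_M.
Leader FOC: 285/2 - q_M = 0, so q_M = 285/2.
Then q_G = (375 - 285/2)/2 = 465/4.
Price P = 423 - 1035/4 = 657/4.
Meridian's profit: (657/4 - 93)·(285/2) = 10153.1250.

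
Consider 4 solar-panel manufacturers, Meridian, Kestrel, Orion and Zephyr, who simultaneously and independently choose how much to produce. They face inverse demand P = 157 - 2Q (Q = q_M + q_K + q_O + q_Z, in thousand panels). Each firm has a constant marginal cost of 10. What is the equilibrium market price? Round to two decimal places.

39.40

A representative firm's profit is π_i = q_i(157 - 2Q) - 10q_i.
Setting ∂π_i/∂q_i = 0 with rivals' quantities fixed: 147 - 4q_i - 2·Σ_{j≠i} q_j = 0.
By symmetry each firm produces the same amount; substituting Σ_{j≠i} q_j = 3q_i yields q_i = 147/10.
Total output Q = 294/5, so price P = 157 - 2·(294/5) = 197/5.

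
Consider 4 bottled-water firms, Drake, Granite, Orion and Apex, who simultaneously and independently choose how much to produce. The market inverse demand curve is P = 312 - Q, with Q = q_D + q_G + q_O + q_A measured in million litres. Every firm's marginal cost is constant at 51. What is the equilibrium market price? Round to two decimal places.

Each firm earns π_i = (312 - Q)q_i - 51q_i.
First-order condition (treating rivals' output as given): 261 - 2q_i - Σ_{j≠i} q_j = 0.
With identical firms every q_j equals q_i, so Σ_{j≠i} q_j = 3q_i and 261 = 5q_i, giving q_i = 261/5.
Total output Q = 1044/5, so price P = 312 - 1044/5 = 516/5.

103.20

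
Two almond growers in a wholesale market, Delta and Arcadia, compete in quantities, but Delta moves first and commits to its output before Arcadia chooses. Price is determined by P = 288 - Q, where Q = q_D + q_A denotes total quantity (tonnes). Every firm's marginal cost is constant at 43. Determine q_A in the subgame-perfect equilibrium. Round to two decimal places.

Solve by backward induction. Given q_D, the follower Arcadia maximises π_A = (288 - q_D - q_A)q_A - 43q_A.
Follower FOC: 245 - q_D - 2q_A = 0, so q_A(q_D) = (245 - q_D)/2.
The leader anticipates this reaction. Substituting into P = 288 - Q gives P = 331/2 - (1/2)q_D, so π_D = (331/2 - (1/2)q_D)q_D - 43q_D.
The leader's first-order condition 245/2 - q_D = 0 yields q_D = 245/2.
Then q_A = (245 - 245/2)/2 = 245/4.

61.25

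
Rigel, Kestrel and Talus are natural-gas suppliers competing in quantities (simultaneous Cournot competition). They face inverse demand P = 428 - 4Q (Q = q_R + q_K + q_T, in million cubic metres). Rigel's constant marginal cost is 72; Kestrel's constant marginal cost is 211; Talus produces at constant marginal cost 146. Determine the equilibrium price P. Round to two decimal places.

Rigel's profit: π_R = (428 - 4Q)q_R - (72q_R). Setting ∂π_R/∂q_R = 0: 356 - 8q_R - 4(q_K + q_T) = 0.
Kestrel's first-order condition: 217 - 8q_K - 4(q_R + q_T) = 0.
Talus's profit: π_T = (428 - 4Q)q_T - (146q_T). Setting ∂π_T/∂q_T = 0: 282 - 8q_T - 4(q_R + q_K) = 0.
Adding the 3 conditions: 855 − 8Q − 8Q = 0, i.e. Q = 855/16.
Back-substituting: q_R = (356 − 855/4)/4 = 569/16, q_K = (217 − 855/4)/4 = 13/16, q_T = (282 − 855/4)/4 = 273/16.
Total output Q = 855/16, so price P = 428 - 4·(855/16) = 857/4.

214.25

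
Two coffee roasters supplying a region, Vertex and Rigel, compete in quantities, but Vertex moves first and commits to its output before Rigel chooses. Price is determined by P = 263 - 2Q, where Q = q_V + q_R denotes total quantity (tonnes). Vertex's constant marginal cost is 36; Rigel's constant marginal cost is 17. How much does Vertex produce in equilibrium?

The follower Rigel best-responds to any q_V: π_R = (263 - 2Q)q_R - 17q_R.
∂π_R/∂q_R = 246 - 2q_V - 4q_R = 0 gives the reaction function q_R = (246 - 2q_V)/4.
Vertex substitutes q_R(q_V) into its own profit: π_V = q_V(263 - 2q_V - (246 - 2q_V)/2) - 36q_V = (140 - q_V)q_V - 36q_V.
Leader FOC: 104 - 2q_V = 0, so q_V = 52.
Then q_R = (246 - 2·52)/4 = 71/2.

52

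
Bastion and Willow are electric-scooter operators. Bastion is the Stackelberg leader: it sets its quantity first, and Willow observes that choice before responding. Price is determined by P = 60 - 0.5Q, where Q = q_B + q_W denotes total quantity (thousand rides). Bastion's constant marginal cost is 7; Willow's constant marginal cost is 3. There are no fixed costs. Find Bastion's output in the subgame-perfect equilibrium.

The follower Willow best-responds to any q_B: π_W = (60 - 0.5Q)q_W - 3q_W.
Setting the follower's marginal profit to zero, 57 - (1/2)q_B - q_W = 0, i.e. q_W = (57 - (1/2)q_B).
The leader anticipates this reaction. Substituting into P = 60 - 0.5Q gives P = 63/2 - (1/4)q_B, so π_B = (63/2 - (1/4)q_B)q_B - 7q_B.
Maximising: ∂π_B/∂q_B = 49/2 - (1/2)q_B = 0, giving q_B = 49.
Then q_W = (57 - (1/2)·49) = 65/2.

49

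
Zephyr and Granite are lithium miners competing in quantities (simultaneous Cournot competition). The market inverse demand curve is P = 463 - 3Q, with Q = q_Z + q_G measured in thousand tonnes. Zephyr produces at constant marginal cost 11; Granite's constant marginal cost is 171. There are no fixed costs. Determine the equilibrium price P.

215

Zephyr's profit: π_Z = (463 - 3Q)q_Z - (11q_Z). Setting ∂π_Z/∂q_Z = 0: 452 - 6q_Z - 3(q_G) = 0.
Granite's profit: π_G = (463 - 3Q)q_G - (171q_G). Setting ∂π_G/∂q_G = 0: 292 - 6q_G - 3(q_Z) = 0.
So q_Z = (452 - 3q_G)/6 and q_G = (292 - 3q_Z)/6.
Solving the pair: q_Z = 68, q_G = 44/3.
Total output Q = 248/3, so price P = 463 - 3·(248/3) = 215.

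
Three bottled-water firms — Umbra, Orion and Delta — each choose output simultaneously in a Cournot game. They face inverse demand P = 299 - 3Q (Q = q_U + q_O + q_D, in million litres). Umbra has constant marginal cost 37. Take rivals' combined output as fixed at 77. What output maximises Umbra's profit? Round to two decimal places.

5.17

With rivals' combined output fixed at 77, Umbra's profit is π_U = (299 - 3·77 - 3q_U)q_U - (37q_U) = (68 - 3q_U)q_U - (37q_U).
∂π_U/∂q_U = 31 - 6q_U = 0, so q_U = 31/6.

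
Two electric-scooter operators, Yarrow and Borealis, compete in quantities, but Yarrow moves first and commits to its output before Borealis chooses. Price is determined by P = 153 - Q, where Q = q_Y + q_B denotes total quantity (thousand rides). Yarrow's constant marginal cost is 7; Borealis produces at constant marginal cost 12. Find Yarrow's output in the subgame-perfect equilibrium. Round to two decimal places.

75.50

The follower Borealis best-responds to any q_Y: π_B = (153 - Q)q_B - 12q_B.
Setting the follower's marginal profit to zero, 141 - q_Y - 2q_B = 0, i.e. q_B = (141 - q_Y)/2.
Yarrow substitutes q_B(q_Y) into its own profit: π_Y = q_Y(153 - q_Y - (141 - q_Y)/2) - 7q_Y = (165/2 - (1/2)q_Y)q_Y - 7q_Y.
Maximising: ∂π_Y/∂q_Y = 151/2 - q_Y = 0, giving q_Y = 151/2.
Then q_B = (141 - 151/2)/2 = 131/4.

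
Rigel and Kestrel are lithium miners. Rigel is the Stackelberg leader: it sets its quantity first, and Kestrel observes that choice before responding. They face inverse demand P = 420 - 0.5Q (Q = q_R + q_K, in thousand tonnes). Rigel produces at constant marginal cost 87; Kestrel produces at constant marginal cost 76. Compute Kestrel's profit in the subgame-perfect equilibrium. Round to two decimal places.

The follower Kestrel best-responds to any q_R: π_K = (420 - 0.5Q)q_K - 76q_K.
∂π_K/∂q_K = 344 - (1/2)q_R - q_K = 0 gives the reaction function q_K = (344 - (1/2)q_R).
The leader anticipates this reaction. Substituting into P = 420 - 0.5Q gives P = 248 - (1/4)q_R, so π_R = (248 - (1/4)q_R)q_R - 87q_R.
Leader FOC: 161 - (1/2)q_R = 0, so q_R = 322.
Then q_K = (344 - (1/2)·322) = 183.
Price P = 420 - (1/2)·505 = 335/2.
Kestrel's profit: (335/2 - 76)·183 = 16744.5000.

16744.50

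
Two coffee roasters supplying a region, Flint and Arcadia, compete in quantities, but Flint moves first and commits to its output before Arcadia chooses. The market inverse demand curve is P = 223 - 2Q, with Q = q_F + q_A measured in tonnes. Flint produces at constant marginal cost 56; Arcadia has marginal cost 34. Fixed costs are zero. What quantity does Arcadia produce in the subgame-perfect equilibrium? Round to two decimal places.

29.13

The follower Arcadia best-responds to any q_F: π_A = (223 - 2Q)q_A - 34q_A.
Follower FOC: 189 - 2q_F - 4q_A = 0, so q_A(q_F) = (189 - 2q_F)/4.
The leader anticipates this reaction. Substituting into P = 223 - 2Q gives P = 257/2 - q_F, so π_F = (257/2 - q_F)q_F - 56q_F.
The leader's first-order condition 145/2 - 2q_F = 0 yields q_F = 145/4.
Then q_A = (189 - 2·(145/4))/4 = 233/8.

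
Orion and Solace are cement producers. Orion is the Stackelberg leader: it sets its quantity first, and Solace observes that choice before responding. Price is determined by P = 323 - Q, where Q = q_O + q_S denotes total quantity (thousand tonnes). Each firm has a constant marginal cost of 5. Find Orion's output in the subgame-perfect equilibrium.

The follower Solace best-responds to any q_O: π_S = (323 - Q)q_S - 5q_S.
∂π_S/∂q_S = 318 - q_O - 2q_S = 0 gives the reaction function q_S = (318 - q_O)/2.
Orion substitutes q_S(q_O) into its own profit: π_O = q_O(323 - q_O - (318 - q_O)/2) - 5q_O = (164 - (1/2)q_O)q_O - 5q_O.
The leader's first-order condition 159 - q_O = 0 yields q_O = 159.
Then q_S = (318 - 159)/2 = 159/2.

159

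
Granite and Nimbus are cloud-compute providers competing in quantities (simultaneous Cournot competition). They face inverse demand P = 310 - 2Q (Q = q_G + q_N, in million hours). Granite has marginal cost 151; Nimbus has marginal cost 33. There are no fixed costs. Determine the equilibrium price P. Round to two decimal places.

Granite's profit: π_G = (310 - 2Q)q_G - (151q_G). Setting ∂π_G/∂q_G = 0: 159 - 4q_G - 2(q_N) = 0.
Nimbus's profit: π_N = (310 - 2Q)q_N - (33q_N). Setting ∂π_N/∂q_N = 0: 277 - 4q_N - 2(q_G) = 0.
Best responses: q_G = (159 - 2q_N)/4, q_N = (277 - 2q_G)/4.
Solving the pair: q_G = 41/6, q_N = 395/6.
Total output Q = 218/3, so price P = 310 - 2·(218/3) = 494/3.

164.67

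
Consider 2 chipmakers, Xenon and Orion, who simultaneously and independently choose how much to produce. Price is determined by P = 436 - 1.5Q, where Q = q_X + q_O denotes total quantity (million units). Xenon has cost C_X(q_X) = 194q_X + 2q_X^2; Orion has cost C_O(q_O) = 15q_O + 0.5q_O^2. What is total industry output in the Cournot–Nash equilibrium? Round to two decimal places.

Xenon's profit: π_X = (436 - 1.5Q)q_X - (194q_X + 2q_X²). Setting ∂π_X/∂q_X = 0: 242 - 7q_X - (3/2)(q_O) = 0.
Orion's first-order condition: 421 - 4q_O - (3/2)(q_X) = 0.
So q_X = (242 - (3/2)q_O)/7 and q_O = (421 - (3/2)q_X)/4.
Substituting one into the other gives q_X = 1346/103 and q_O = 100.3495.
Total output Q = 1346/103 + 100.3495 = 113.4175.

113.42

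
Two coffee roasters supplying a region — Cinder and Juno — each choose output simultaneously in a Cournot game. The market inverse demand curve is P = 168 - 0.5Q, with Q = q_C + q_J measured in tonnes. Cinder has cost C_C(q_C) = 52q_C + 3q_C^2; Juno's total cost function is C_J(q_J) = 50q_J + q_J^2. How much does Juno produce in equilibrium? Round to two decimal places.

Cinder's profit: π_C = (168 - 0.5Q)q_C - (52q_C + 3q_C²). Setting ∂π_C/∂q_C = 0: 116 - 7q_C - (1/2)(q_J) = 0.
Juno's profit: π_J = (168 - 0.5Q)q_J - (50q_J + q_J²). Setting ∂π_J/∂q_J = 0: 118 - 3q_J - (1/2)(q_C) = 0.
Best responses: q_C = (116 - (1/2)q_J)/7, q_J = (118 - (1/2)q_C)/3.
Substituting one into the other gives q_C = 1156/83 and q_J = 37.0120.

37.01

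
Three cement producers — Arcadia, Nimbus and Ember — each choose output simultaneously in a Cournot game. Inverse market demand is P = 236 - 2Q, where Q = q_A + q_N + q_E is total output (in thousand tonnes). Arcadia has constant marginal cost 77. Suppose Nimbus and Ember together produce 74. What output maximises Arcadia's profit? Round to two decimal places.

2.75

With rivals' combined output fixed at 74, Arcadia's profit is π_A = (236 - 2·74 - 2q_A)q_A - (77q_A) = (88 - 2q_A)q_A - (77q_A).
∂π_A/∂q_A = 11 - 4q_A = 0, so q_A = 11/4.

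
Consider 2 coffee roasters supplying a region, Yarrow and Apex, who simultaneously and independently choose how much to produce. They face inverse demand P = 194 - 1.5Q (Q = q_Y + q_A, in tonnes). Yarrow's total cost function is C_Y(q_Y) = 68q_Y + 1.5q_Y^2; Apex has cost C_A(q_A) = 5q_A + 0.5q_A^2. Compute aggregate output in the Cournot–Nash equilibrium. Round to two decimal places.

53.59

Yarrow's profit: π_Y = (194 - 1.5Q)q_Y - (68q_Y + (3/2)q_Y²). Setting ∂π_Y/∂q_Y = 0: 126 - 6q_Y - (3/2)(q_A) = 0.
Apex's first-order condition: 189 - 4q_A - (3/2)(q_Y) = 0.
Best responses: q_Y = (126 - (3/2)q_A)/6, q_A = (189 - (3/2)q_Y)/4.
Substituting one into the other gives q_Y = 294/29 and q_A = 1260/29.
Total output Q = 294/29 + 1260/29 = 1554/29.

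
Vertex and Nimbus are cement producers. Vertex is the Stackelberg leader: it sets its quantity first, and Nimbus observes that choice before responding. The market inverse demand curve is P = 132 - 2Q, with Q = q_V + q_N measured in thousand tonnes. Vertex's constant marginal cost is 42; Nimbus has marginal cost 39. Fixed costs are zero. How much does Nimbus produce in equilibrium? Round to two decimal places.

The follower Nimbus best-responds to any q_V: π_N = (132 - 2Q)q_N - 39q_N.
Setting the follower's marginal profit to zero, 93 - 2q_V - 4q_N = 0, i.e. q_N = (93 - 2q_V)/4.
The leader anticipates this reaction. Substituting into P = 132 - 2Q gives P = 171/2 - q_V, so π_V = (171/2 - q_V)q_V - 42q_V.
The leader's first-order condition 87/2 - 2q_V = 0 yields q_V = 87/4.
Then q_N = (93 - 2·(87/4))/4 = 99/8.

12.38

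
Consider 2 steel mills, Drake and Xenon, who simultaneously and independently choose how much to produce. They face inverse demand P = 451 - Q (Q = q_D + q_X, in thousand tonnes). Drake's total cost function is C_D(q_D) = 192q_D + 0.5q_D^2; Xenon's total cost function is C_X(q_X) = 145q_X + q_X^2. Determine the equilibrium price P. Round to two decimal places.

Drake's profit: π_D = (451 - Q)q_D - (192q_D + (1/2)q_D²). Setting ∂π_D/∂q_D = 0: 259 - 3q_D - (q_X) = 0.
Xenon's profit: π_X = (451 - Q)q_X - (145q_X + q_X²). Setting ∂π_X/∂q_X = 0: 306 - 4q_X - (q_D) = 0.
So q_D = (259 - q_X)/3 and q_X = (306 - q_D)/4.
Solving the pair: q_D = 730/11, q_X = 659/11.
Total output Q = 1389/11, so price P = 451 - 1389/11 = 324.7273.

324.73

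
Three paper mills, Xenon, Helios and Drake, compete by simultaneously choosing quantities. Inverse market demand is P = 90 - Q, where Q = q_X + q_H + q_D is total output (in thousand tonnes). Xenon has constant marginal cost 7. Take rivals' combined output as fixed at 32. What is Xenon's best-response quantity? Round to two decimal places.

With rivals' combined output fixed at 32, Xenon's profit is π_X = (90 - 32 - q_X)q_X - (7q_X) = (58 - q_X)q_X - (7q_X).
∂π_X/∂q_X = 51 - 2q_X = 0, so q_X = 51/2.

25.50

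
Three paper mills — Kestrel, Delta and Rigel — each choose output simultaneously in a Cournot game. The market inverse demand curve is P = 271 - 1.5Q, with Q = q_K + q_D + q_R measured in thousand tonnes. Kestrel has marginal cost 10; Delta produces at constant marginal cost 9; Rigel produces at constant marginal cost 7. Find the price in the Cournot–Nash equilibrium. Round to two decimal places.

Kestrel's profit: π_K = (271 - 1.5Q)q_K - (10q_K). Setting ∂π_K/∂q_K = 0: 261 - 3q_K - (3/2)(q_D + q_R) = 0.
Delta's first-order condition: 262 - 3q_D - (3/2)(q_K + q_R) = 0.
Rigel's first-order condition: 264 - 3q_R - (3/2)(q_K + q_D) = 0.
Adding the 3 conditions: 787 − 3Q − 3Q = 0, i.e. Q = 787/6.
Back-substituting: q_K = (261 − 787/4)/(3/2) = 257/6, q_D = (262 − 787/4)/(3/2) = 87/2, q_R = (264 − 787/4)/(3/2) = 269/6.
Total output Q = 787/6, so price P = 271 - (3/2)·(787/6) = 297/4.

74.25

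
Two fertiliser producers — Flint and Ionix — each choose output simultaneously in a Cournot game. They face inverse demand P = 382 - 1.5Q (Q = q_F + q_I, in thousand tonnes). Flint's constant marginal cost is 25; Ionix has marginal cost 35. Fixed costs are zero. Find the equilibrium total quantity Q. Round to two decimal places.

156.44

Flint's profit: π_F = (382 - 1.5Q)q_F - (25q_F). Setting ∂π_F/∂q_F = 0: 357 - 3q_F - (3/2)(q_I) = 0.
Ionix's profit: π_I = (382 - 1.5Q)q_I - (35q_I). Setting ∂π_I/∂q_I = 0: 347 - 3q_I - (3/2)(q_F) = 0.
So q_F = (357 - (3/2)q_I)/3 and q_I = (347 - (3/2)q_F)/3.
Substituting one into the other gives q_F = 734/9 and q_I = 674/9.
Total output Q = 734/9 + 674/9 = 1408/9.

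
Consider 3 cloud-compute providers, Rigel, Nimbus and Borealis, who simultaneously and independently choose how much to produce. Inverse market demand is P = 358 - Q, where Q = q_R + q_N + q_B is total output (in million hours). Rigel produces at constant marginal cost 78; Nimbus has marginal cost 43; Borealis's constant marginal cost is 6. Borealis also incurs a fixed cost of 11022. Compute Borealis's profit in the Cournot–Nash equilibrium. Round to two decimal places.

Rigel's profit: π_R = (358 - Q)q_R - (78q_R). Setting ∂π_R/∂q_R = 0: 280 - 2q_R - (q_N + q_B) = 0.
Nimbus's first-order condition: 315 - 2q_N - (q_R + q_B) = 0.
Borealis's first-order condition: 352 - 2q_B - (q_R + q_N) = 0.
Adding the 3 conditions: 947 − 2Q − 2Q = 0, i.e. Q = 947/4.
Back-substituting: q_R = (280 − 947/4) = 173/4, q_N = (315 − 947/4) = 313/4, q_B = (352 − 947/4) = 461/4.
Price P = 358 - 947/4 = 485/4.
Borealis's profit: (485/4 - 6)·(461/4) - 11022 = 2260.5625.

2260.56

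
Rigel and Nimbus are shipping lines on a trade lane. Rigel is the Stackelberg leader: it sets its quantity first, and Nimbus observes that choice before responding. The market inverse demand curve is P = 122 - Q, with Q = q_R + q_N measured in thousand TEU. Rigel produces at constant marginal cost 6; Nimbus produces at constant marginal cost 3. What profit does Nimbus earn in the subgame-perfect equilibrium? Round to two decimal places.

The follower Nimbus best-responds to any q_R: π_N = (122 - Q)q_N - 3q_N.
Setting the follower's marginal profit to zero, 119 - q_R - 2q_N = 0, i.e. q_N = (119 - q_R)/2.
The leader anticipates this reaction. Substituting into P = 122 - Q gives P = 125/2 - (1/2)q_R, so π_R = (125/2 - (1/2)q_R)q_R - 6q_R.
Maximising: ∂π_R/∂q_R = 113/2 - q_R = 0, giving q_R = 113/2.
Then q_N = (119 - 113/2)/2 = 125/4.
Price P = 122 - 351/4 = 137/4.
Nimbus's profit: (137/4 - 3)·(125/4) = 976.5625.

976.56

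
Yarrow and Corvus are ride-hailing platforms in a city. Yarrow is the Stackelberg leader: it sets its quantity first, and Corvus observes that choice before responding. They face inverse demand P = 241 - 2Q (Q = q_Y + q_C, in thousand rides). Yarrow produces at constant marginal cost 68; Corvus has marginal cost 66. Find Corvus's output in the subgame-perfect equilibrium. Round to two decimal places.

22.38

The follower Corvus best-responds to any q_Y: π_C = (241 - 2Q)q_C - 66q_C.
∂π_C/∂q_C = 175 - 2q_Y - 4q_C = 0 gives the reaction function q_C = (175 - 2q_Y)/4.
Yarrow substitutes q_C(q_Y) into its own profit: π_Y = q_Y(241 - 2q_Y - (175 - 2q_Y)/2) - 68q_Y = (307/2 - q_Y)q_Y - 68q_Y.
The leader's first-order condition 171/2 - 2q_Y = 0 yields q_Y = 171/4.
Then q_C = (175 - 2·(171/4))/4 = 179/8.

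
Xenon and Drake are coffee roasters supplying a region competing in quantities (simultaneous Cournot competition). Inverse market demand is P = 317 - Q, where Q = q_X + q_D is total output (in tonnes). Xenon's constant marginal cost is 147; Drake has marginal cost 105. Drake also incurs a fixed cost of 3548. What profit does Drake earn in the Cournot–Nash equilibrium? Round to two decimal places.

Xenon's profit: π_X = (317 - Q)q_X - (147q_X). Setting ∂π_X/∂q_X = 0: 170 - 2q_X - (q_D) = 0.
Drake's first-order condition: 212 - 2q_D - (q_X) = 0.
Best responses: q_X = (170 - q_D)/2, q_D = (212 - q_X)/2.
Solving the pair: q_X = 128/3, q_D = 254/3.
Price P = 317 - 382/3 = 569/3.
Drake's profit: (569/3 - 105)·(254/3) - 3548 = 3620.4444.

3620.44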